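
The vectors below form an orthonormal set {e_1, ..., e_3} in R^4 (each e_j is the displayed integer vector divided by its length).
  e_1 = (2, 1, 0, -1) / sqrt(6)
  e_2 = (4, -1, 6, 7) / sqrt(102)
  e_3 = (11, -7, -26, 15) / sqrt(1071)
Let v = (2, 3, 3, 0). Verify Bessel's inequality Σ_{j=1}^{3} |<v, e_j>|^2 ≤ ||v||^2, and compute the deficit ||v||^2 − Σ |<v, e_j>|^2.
Σ |<v, e_j>|^2 = 170/9; ||v||^2 = 22; deficit = 28/9

Write each e_j = u_j / sqrt(<u_j, u_j>) where u_j is the displayed integer vector. Then <v, e_j> = <v, u_j> / sqrt(<u_j, u_j>), so |<v, e_j>|^2 = <v, u_j>^2 / <u_j, u_j>.
Coefficients: <v, e_1> = 7/sqrt(6), <v, e_2> = 23/sqrt(102), <v, e_3> = -77/sqrt(1071).
Square and sum: Σ |<v, e_j>|^2 = 170/9.
Compute ||v||^2 = v·v = 22.
Deficit = 22 − 170/9 = 28/9 ≥ 0, confirming Bessel's inequality. (The deficit equals ||v − Σ <v,e_j> e_j||^2, the squared distance from v to span{e_j}.)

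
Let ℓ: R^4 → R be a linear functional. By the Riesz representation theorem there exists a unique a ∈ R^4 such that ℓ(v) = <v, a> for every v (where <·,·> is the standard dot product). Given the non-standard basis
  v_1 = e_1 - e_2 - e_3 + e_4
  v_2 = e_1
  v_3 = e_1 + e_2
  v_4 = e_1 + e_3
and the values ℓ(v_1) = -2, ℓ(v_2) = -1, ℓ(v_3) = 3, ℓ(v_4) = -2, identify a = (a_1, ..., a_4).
a = (-1, 4, -1, 2)

Write a = (a_1, ..., a_4) in the standard basis. For each basis vector v_i, ℓ(v_i) = <v_i, a> is a linear equation in the a_j's. Collect the n equations into a matrix system V a = ℓ, where row i of V is v_i (expressed in the standard basis). Since V is invertible (lower-triangular with 1s on the diagonal, up to permutation), solve by back-substitution:
  V =
[[1, -1, -1, 1],
 [1, 0, 0, 0],
 [1, 1, 0, 0],
 [1, 0, 1, 0]]
  V a = (-2, -1, 3, -2)
Solving gives a = (-1, 4, -1, 2).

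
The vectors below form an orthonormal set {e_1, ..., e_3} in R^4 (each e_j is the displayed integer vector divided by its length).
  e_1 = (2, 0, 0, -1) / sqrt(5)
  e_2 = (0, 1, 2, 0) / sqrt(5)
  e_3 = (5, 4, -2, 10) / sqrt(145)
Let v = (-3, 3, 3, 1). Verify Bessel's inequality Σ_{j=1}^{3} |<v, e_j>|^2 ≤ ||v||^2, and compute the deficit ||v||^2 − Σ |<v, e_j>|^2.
Σ |<v, e_j>|^2 = 3771/145; ||v||^2 = 28; deficit = 289/145

Write each e_j = u_j / sqrt(<u_j, u_j>) where u_j is the displayed integer vector. Then <v, e_j> = <v, u_j> / sqrt(<u_j, u_j>), so |<v, e_j>|^2 = <v, u_j>^2 / <u_j, u_j>.
Coefficients: <v, e_1> = -7/sqrt(5), <v, e_2> = 9/sqrt(5), <v, e_3> = 1/sqrt(145).
Square and sum: Σ |<v, e_j>|^2 = 3771/145.
Compute ||v||^2 = v·v = 28.
Deficit = 28 − 3771/145 = 289/145 ≥ 0, confirming Bessel's inequality. (The deficit equals ||v − Σ <v,e_j> e_j||^2, the squared distance from v to span{e_j}.)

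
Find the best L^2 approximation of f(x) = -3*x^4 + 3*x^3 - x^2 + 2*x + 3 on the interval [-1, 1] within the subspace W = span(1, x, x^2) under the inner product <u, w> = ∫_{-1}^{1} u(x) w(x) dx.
g(x) = -25*x^2/7 + 19*x/5 + 114/35

The best approximation g ∈ W is the orthogonal projection of f onto W. Writing g = a_0 + a_1 x + a_2 x^2, the coefficients solve the normal equations G · a = b where
  G_{ij} = <φ_i, φ_j> and b_i = <f, φ_i>, with φ_0 = 1, φ_1 = x, φ_2 = x^2.
G =
  [2, 0, 2/3]
  [0, 2/3, 0]
  [2/3, 0, 2/5],
b = (62/15, 38/15, 26/35).
Solving gives a_0 = 114/35, a_1 = 19/5, a_2 = -25/7, so
  g(x) = -25*x^2/7 + 19*x/5 + 114/35.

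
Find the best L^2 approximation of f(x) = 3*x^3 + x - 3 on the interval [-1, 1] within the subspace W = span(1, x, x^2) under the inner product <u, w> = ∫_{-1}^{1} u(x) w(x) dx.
g(x) = 14*x/5 - 3

The best approximation g ∈ W is the orthogonal projection of f onto W. Writing g = a_0 + a_1 x + a_2 x^2, the coefficients solve the normal equations G · a = b where
  G_{ij} = <φ_i, φ_j> and b_i = <f, φ_i>, with φ_0 = 1, φ_1 = x, φ_2 = x^2.
G =
  [2, 0, 2/3]
  [0, 2/3, 0]
  [2/3, 0, 2/5],
b = (-6, 28/15, -2).
Solving gives a_0 = -3, a_1 = 14/5, a_2 = 0, so
  g(x) = 14*x/5 - 3.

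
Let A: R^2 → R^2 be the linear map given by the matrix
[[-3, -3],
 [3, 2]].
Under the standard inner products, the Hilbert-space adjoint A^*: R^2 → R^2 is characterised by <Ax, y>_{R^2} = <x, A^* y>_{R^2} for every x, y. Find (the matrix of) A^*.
A^* = A^T =
[[-3, 3],
 [-3, 2]]

For real matrices with standard dot products, the defining identity <Ax, y> = <x, A^* y> gives (Ax)^T y = x^T (A^*) y, i.e. x^T A^T y = x^T (A^*) y. Since this holds for all x, y, we must have A^* = A^T. Therefore
A^* =
[[-3, 3],
 [-3, 2]].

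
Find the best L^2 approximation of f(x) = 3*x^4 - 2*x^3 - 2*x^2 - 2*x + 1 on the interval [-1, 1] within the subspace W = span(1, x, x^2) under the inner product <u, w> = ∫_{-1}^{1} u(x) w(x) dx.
g(x) = 4*x^2/7 - 16*x/5 + 26/35

The best approximation g ∈ W is the orthogonal projection of f onto W. Writing g = a_0 + a_1 x + a_2 x^2, the coefficients solve the normal equations G · a = b where
  G_{ij} = <φ_i, φ_j> and b_i = <f, φ_i>, with φ_0 = 1, φ_1 = x, φ_2 = x^2.
G =
  [2, 0, 2/3]
  [0, 2/3, 0]
  [2/3, 0, 2/5],
b = (28/15, -32/15, 76/105).
Solving gives a_0 = 26/35, a_1 = -16/5, a_2 = 4/7, so
  g(x) = 4*x^2/7 - 16*x/5 + 26/35.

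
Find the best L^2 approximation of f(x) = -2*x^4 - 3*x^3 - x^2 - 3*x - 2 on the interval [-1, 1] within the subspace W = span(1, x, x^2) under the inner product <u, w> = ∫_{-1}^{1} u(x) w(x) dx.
g(x) = -19*x^2/7 - 24*x/5 - 64/35

The best approximation g ∈ W is the orthogonal projection of f onto W. Writing g = a_0 + a_1 x + a_2 x^2, the coefficients solve the normal equations G · a = b where
  G_{ij} = <φ_i, φ_j> and b_i = <f, φ_i>, with φ_0 = 1, φ_1 = x, φ_2 = x^2.
G =
  [2, 0, 2/3]
  [0, 2/3, 0]
  [2/3, 0, 2/5],
b = (-82/15, -16/5, -242/105).
Solving gives a_0 = -64/35, a_1 = -24/5, a_2 = -19/7, so
  g(x) = -19*x^2/7 - 24*x/5 - 64/35.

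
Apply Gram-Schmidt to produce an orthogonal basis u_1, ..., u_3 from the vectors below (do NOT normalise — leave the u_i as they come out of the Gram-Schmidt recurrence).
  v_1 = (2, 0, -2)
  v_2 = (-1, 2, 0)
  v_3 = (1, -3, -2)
Orthogonal basis:
  u_1 = (2, 0, -2)
  u_2 = (-1/2, 2, -1/2)
  u_3 = (-10/9, -5/9, -10/9)

Apply the Gram-Schmidt recurrence
  u_1 = v_1
  u_i = v_i − Σ_{j<i} ((v_i · u_j) / (u_j · u_j)) · u_j.

Step by step this gives:
  u_1 = (2, 0, -2)
  u_2 = (-1/2, 2, -1/2)
  u_3 = (-10/9, -5/9, -10/9)

Orthogonality check:
  u_2 · u_1 = 0 (should be 0)
  u_3 · u_1 = 0 (should be 0)
  u_3 · u_2 = 0 (should be 0)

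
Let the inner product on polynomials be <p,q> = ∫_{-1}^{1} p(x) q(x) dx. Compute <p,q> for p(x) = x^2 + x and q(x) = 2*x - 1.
<p,q> = 2/3

Expand the product: p(x)·q(x) = 2*x^3 + x^2 - x.
∫_{-1}^{1} of each monomial x^k gives [2/(k+1) if k even, 0 if k odd]. Integrating term-by-term (or equivalently evaluating the antiderivative F(x) = x^4/2 + x^3/3 - x^2/2 at the endpoints):
  F(1) − F(−1) = 1/3 − (-1/3) = 2/3.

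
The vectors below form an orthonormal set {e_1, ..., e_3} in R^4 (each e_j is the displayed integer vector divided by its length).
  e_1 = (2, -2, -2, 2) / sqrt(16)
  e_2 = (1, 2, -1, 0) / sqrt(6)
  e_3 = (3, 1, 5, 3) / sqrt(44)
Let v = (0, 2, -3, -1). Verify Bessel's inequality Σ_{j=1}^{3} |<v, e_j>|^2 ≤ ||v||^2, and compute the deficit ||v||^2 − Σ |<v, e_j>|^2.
Σ |<v, e_j>|^2 = 923/66; ||v||^2 = 14; deficit = 1/66

Write each e_j = u_j / sqrt(<u_j, u_j>) where u_j is the displayed integer vector. Then <v, e_j> = <v, u_j> / sqrt(<u_j, u_j>), so |<v, e_j>|^2 = <v, u_j>^2 / <u_j, u_j>.
Coefficients: <v, e_1> = 0/sqrt(16), <v, e_2> = 7/sqrt(6), <v, e_3> = -16/sqrt(44).
Square and sum: Σ |<v, e_j>|^2 = 923/66.
Compute ||v||^2 = v·v = 14.
Deficit = 14 − 923/66 = 1/66 ≥ 0, confirming Bessel's inequality. (The deficit equals ||v − Σ <v,e_j> e_j||^2, the squared distance from v to span{e_j}.)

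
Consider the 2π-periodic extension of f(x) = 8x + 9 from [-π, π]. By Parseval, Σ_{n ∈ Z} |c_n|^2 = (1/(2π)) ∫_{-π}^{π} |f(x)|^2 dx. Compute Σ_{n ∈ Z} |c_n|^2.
Σ |c_n|^2 = 64π^2/3 + 81

Expand and integrate term by term over [-π, π]:
  ∫ (8x)^2 dx = 64·(2π^3/3); ∫ 2·8·(9)·x dx = 0 (odd integrand); ∫ 9^2 dx = 81·2π.
So (1/(2π)) ∫_{-π}^{π} (8x + 9)^2 dx = 64π^2/3 + 81 = 64π^2/3 + 81.
Parseval ⇒ Σ |c_n|^2 = 64π^2/3 + 81.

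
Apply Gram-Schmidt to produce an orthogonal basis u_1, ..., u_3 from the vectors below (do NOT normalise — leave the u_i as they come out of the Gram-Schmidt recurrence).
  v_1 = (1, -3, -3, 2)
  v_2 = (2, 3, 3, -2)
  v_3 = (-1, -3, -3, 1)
Orthogonal basis:
  u_1 = (1, -3, -3, 2)
  u_2 = (66/23, 9/23, 9/23, -6/23)
  u_3 = (0, -3/11, -3/11, -9/11)

Apply the Gram-Schmidt recurrence
  u_1 = v_1
  u_i = v_i − Σ_{j<i} ((v_i · u_j) / (u_j · u_j)) · u_j.

Step by step this gives:
  u_1 = (1, -3, -3, 2)
  u_2 = (66/23, 9/23, 9/23, -6/23)
  u_3 = (0, -3/11, -3/11, -9/11)

Orthogonality check:
  u_2 · u_1 = 0 (should be 0)
  u_3 · u_1 = 0 (should be 0)
  u_3 · u_2 = 0 (should be 0)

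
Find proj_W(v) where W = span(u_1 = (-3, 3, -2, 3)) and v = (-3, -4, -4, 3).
proj_W(v) = (-42/31, 42/31, -28/31, 42/31)

Set up U = [u_1 | ... | u_1] ∈ R^(4×1). The projector onto W = col(U) is P = U (U^T U)^(-1) U^T.
Compute U^T U =
  [31],
and U^T v = (14).
Solve U^T U · c = U^T v for the coefficients: c = (14/31). The projection is proj_W(v) = U c.
Check: (v - proj_W(v)) · u_1 = 0  (should be 0).
Result: proj_W(v) = (-42/31, 42/31, -28/31, 42/31).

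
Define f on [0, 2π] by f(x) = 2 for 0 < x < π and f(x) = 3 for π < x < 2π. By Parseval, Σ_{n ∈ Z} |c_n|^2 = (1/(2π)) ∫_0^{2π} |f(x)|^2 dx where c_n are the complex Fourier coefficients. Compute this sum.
Σ |c_n|^2 = 13/2

Parseval equates the L^2 energy of f (normalised by 1/(2π)) with the ℓ^2 sum of its Fourier coefficients: (1/(2π)) ∫_0^{2π} |f|^2 = Σ |c_n|^2.
Compute the left side: (1/(2π)) [∫_0^π 2^2 dx + ∫_π^{2π} 3^2 dx] = (1/(2π)) · (4π + 9π) = (4 + 9)/2 = 13/2.
So Σ_{n ∈ Z} |c_n|^2 = 13/2.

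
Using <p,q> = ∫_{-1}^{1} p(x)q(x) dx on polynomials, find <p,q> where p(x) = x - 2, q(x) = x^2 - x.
<p,q> = -2

Expand the product: p(x)·q(x) = x^3 - 3*x^2 + 2*x.
∫_{-1}^{1} of each monomial x^k gives [2/(k+1) if k even, 0 if k odd]. Integrating term-by-term (or equivalently evaluating the antiderivative F(x) = x^4/4 - x^3 + x^2 at the endpoints):
  F(1) − F(−1) = 1/4 − (9/4) = -2.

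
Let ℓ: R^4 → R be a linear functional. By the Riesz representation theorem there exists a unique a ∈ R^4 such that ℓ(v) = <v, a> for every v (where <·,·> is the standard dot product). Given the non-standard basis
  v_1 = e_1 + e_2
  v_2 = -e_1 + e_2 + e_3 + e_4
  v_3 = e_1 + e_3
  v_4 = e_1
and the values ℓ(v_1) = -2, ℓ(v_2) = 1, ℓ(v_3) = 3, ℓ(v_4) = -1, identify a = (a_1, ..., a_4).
a = (-1, -1, 4, -3)

Write a = (a_1, ..., a_4) in the standard basis. For each basis vector v_i, ℓ(v_i) = <v_i, a> is a linear equation in the a_j's. Collect the n equations into a matrix system V a = ℓ, where row i of V is v_i (expressed in the standard basis). Since V is invertible (lower-triangular with 1s on the diagonal, up to permutation), solve by back-substitution:
  V =
[[1, 1, 0, 0],
 [-1, 1, 1, 1],
 [1, 0, 1, 0],
 [1, 0, 0, 0]]
  V a = (-2, 1, 3, -1)
Solving gives a = (-1, -1, 4, -3).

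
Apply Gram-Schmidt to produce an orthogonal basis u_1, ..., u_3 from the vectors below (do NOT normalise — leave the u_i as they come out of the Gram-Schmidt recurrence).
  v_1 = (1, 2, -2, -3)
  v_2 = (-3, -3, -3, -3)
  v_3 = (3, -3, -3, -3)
Orthogonal basis:
  u_1 = (1, 2, -2, -3)
  u_2 = (-10/3, -11/3, -7/3, -2)
  u_3 = (63/17, -48/17, -12/17, -3/17)

Apply the Gram-Schmidt recurrence
  u_1 = v_1
  u_i = v_i − Σ_{j<i} ((v_i · u_j) / (u_j · u_j)) · u_j.

Step by step this gives:
  u_1 = (1, 2, -2, -3)
  u_2 = (-10/3, -11/3, -7/3, -2)
  u_3 = (63/17, -48/17, -12/17, -3/17)

Orthogonality check:
  u_2 · u_1 = 0 (should be 0)
  u_3 · u_1 = 0 (should be 0)
  u_3 · u_2 = 0 (should be 0)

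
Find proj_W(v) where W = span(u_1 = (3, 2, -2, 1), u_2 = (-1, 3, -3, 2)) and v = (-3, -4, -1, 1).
proj_W(v) = (-916/293, -310/293, 310/293, -114/293)

Set up U = [u_1 | ... | u_2] ∈ R^(4×2). The projector onto W = col(U) is P = U (U^T U)^(-1) U^T.
Compute U^T U =
  [18, 11]
  [11, 23],
and U^T v = (-14, -4).
Solve U^T U · c = U^T v for the coefficients: c = (-278/293, 82/293). The projection is proj_W(v) = U c.
Check: (v - proj_W(v)) · u_1 = 0  (should be 0).
Check: (v - proj_W(v)) · u_2 = 0  (should be 0).
Result: proj_W(v) = (-916/293, -310/293, 310/293, -114/293).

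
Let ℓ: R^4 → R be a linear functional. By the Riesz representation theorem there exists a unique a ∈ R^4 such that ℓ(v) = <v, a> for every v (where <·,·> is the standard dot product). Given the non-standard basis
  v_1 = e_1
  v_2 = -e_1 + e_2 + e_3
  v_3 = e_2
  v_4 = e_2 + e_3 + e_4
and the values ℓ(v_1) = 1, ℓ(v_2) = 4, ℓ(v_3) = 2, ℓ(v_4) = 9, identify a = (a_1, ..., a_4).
a = (1, 2, 3, 4)

Write a = (a_1, ..., a_4) in the standard basis. For each basis vector v_i, ℓ(v_i) = <v_i, a> is a linear equation in the a_j's. Collect the n equations into a matrix system V a = ℓ, where row i of V is v_i (expressed in the standard basis). Since V is invertible (lower-triangular with 1s on the diagonal, up to permutation), solve by back-substitution:
  V =
[[1, 0, 0, 0],
 [-1, 1, 1, 0],
 [0, 1, 0, 0],
 [0, 1, 1, 1]]
  V a = (1, 4, 2, 9)
Solving gives a = (1, 2, 3, 4).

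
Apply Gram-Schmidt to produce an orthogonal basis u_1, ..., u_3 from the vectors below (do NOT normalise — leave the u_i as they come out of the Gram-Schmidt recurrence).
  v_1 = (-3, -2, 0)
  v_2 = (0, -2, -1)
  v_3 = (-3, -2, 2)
Orthogonal basis:
  u_1 = (-3, -2, 0)
  u_2 = (12/13, -18/13, -1)
  u_3 = (24/49, -36/49, 72/49)

Apply the Gram-Schmidt recurrence
  u_1 = v_1
  u_i = v_i − Σ_{j<i} ((v_i · u_j) / (u_j · u_j)) · u_j.

Step by step this gives:
  u_1 = (-3, -2, 0)
  u_2 = (12/13, -18/13, -1)
  u_3 = (24/49, -36/49, 72/49)

Orthogonality check:
  u_2 · u_1 = 0 (should be 0)
  u_3 · u_1 = 0 (should be 0)
  u_3 · u_2 = 0 (should be 0)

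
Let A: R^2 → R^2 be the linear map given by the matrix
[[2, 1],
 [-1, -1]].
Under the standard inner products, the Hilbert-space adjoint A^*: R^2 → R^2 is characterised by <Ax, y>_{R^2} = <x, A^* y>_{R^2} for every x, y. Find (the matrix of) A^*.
A^* = A^T =
[[2, -1],
 [1, -1]]

For real matrices with standard dot products, the defining identity <Ax, y> = <x, A^* y> gives (Ax)^T y = x^T (A^*) y, i.e. x^T A^T y = x^T (A^*) y. Since this holds for all x, y, we must have A^* = A^T. Therefore
A^* =
[[2, -1],
 [1, -1]].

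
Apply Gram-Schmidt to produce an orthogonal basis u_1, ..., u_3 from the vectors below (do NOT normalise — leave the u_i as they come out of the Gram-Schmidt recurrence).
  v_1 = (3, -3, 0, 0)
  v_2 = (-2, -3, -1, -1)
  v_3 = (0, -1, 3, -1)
Orthogonal basis:
  u_1 = (3, -3, 0, 0)
  u_2 = (-5/2, -5/2, -1, -1)
  u_3 = (-12/29, -12/29, 88/29, -28/29)

Apply the Gram-Schmidt recurrence
  u_1 = v_1
  u_i = v_i − Σ_{j<i} ((v_i · u_j) / (u_j · u_j)) · u_j.

Step by step this gives:
  u_1 = (3, -3, 0, 0)
  u_2 = (-5/2, -5/2, -1, -1)
  u_3 = (-12/29, -12/29, 88/29, -28/29)

Orthogonality check:
  u_2 · u_1 = 0 (should be 0)
  u_3 · u_1 = 0 (should be 0)
  u_3 · u_2 = 0 (should be 0)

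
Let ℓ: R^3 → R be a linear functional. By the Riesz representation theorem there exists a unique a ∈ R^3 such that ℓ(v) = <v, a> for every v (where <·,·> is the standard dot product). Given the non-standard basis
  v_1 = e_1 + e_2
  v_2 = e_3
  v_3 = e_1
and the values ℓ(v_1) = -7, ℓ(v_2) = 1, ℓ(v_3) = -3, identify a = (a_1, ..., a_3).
a = (-3, -4, 1)

Write a = (a_1, ..., a_3) in the standard basis. For each basis vector v_i, ℓ(v_i) = <v_i, a> is a linear equation in the a_j's. Collect the n equations into a matrix system V a = ℓ, where row i of V is v_i (expressed in the standard basis). Since V is invertible (lower-triangular with 1s on the diagonal, up to permutation), solve by back-substitution:
  V =
[[1, 1, 0],
 [0, 0, 1],
 [1, 0, 0]]
  V a = (-7, 1, -3)
Solving gives a = (-3, -4, 1).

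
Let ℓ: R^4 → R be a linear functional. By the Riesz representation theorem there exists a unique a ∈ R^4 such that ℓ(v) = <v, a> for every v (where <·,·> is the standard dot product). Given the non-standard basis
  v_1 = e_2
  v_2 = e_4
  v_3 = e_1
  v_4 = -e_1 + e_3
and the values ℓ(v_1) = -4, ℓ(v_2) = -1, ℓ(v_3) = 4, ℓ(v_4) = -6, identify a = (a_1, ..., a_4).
a = (4, -4, -2, -1)

Write a = (a_1, ..., a_4) in the standard basis. For each basis vector v_i, ℓ(v_i) = <v_i, a> is a linear equation in the a_j's. Collect the n equations into a matrix system V a = ℓ, where row i of V is v_i (expressed in the standard basis). Since V is invertible (lower-triangular with 1s on the diagonal, up to permutation), solve by back-substitution:
  V =
[[0, 1, 0, 0],
 [0, 0, 0, 1],
 [1, 0, 0, 0],
 [-1, 0, 1, 0]]
  V a = (-4, -1, 4, -6)
Solving gives a = (4, -4, -2, -1).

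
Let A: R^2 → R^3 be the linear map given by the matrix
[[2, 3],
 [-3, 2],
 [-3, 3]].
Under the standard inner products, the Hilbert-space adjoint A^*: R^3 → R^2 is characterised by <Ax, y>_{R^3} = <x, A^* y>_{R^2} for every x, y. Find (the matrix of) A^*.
A^* = A^T =
[[2, -3, -3],
 [3, 2, 3]]

For real matrices with standard dot products, the defining identity <Ax, y> = <x, A^* y> gives (Ax)^T y = x^T (A^*) y, i.e. x^T A^T y = x^T (A^*) y. Since this holds for all x, y, we must have A^* = A^T. Therefore
A^* =
[[2, -3, -3],
 [3, 2, 3]].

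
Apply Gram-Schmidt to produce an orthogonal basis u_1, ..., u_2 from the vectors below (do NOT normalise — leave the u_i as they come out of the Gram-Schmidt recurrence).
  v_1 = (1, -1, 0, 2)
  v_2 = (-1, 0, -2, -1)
Orthogonal basis:
  u_1 = (1, -1, 0, 2)
  u_2 = (-1/2, -1/2, -2, 0)

Apply the Gram-Schmidt recurrence
  u_1 = v_1
  u_i = v_i − Σ_{j<i} ((v_i · u_j) / (u_j · u_j)) · u_j.

Step by step this gives:
  u_1 = (1, -1, 0, 2)
  u_2 = (-1/2, -1/2, -2, 0)

Orthogonality check:
  u_2 · u_1 = 0 (should be 0)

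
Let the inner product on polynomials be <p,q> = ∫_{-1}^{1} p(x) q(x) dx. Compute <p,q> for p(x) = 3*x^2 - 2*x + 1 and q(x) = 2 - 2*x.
<p,q> = 32/3

Expand the product: p(x)·q(x) = -6*x^3 + 10*x^2 - 6*x + 2.
∫_{-1}^{1} of each monomial x^k gives [2/(k+1) if k even, 0 if k odd]. Integrating term-by-term (or equivalently evaluating the antiderivative F(x) = -3*x^4/2 + 10*x^3/3 - 3*x^2 + 2*x at the endpoints):
  F(1) − F(−1) = 5/6 − (-59/6) = 32/3.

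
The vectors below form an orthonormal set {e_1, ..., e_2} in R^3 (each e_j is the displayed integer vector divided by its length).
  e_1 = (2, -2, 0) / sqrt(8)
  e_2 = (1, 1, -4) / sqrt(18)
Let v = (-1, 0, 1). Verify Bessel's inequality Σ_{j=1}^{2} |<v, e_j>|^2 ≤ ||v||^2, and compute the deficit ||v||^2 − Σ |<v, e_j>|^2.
Σ |<v, e_j>|^2 = 17/9; ||v||^2 = 2; deficit = 1/9

Write each e_j = u_j / sqrt(<u_j, u_j>) where u_j is the displayed integer vector. Then <v, e_j> = <v, u_j> / sqrt(<u_j, u_j>), so |<v, e_j>|^2 = <v, u_j>^2 / <u_j, u_j>.
Coefficients: <v, e_1> = -2/sqrt(8), <v, e_2> = -5/sqrt(18).
Square and sum: Σ |<v, e_j>|^2 = 17/9.
Compute ||v||^2 = v·v = 2.
Deficit = 2 − 17/9 = 1/9 ≥ 0, confirming Bessel's inequality. (The deficit equals ||v − Σ <v,e_j> e_j||^2, the squared distance from v to span{e_j}.)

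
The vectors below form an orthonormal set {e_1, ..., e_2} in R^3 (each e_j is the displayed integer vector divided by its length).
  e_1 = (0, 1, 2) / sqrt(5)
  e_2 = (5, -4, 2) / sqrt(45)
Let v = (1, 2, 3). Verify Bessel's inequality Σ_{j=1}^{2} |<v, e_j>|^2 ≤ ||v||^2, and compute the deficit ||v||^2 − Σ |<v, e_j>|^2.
Σ |<v, e_j>|^2 = 13; ||v||^2 = 14; deficit = 1

Write each e_j = u_j / sqrt(<u_j, u_j>) where u_j is the displayed integer vector. Then <v, e_j> = <v, u_j> / sqrt(<u_j, u_j>), so |<v, e_j>|^2 = <v, u_j>^2 / <u_j, u_j>.
Coefficients: <v, e_1> = 8/sqrt(5), <v, e_2> = 3/sqrt(45).
Square and sum: Σ |<v, e_j>|^2 = 13.
Compute ||v||^2 = v·v = 14.
Deficit = 14 − 13 = 1 ≥ 0, confirming Bessel's inequality. (The deficit equals ||v − Σ <v,e_j> e_j||^2, the squared distance from v to span{e_j}.)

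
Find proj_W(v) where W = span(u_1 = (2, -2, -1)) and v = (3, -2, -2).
proj_W(v) = (8/3, -8/3, -4/3)

Set up U = [u_1 | ... | u_1] ∈ R^(3×1). The projector onto W = col(U) is P = U (U^T U)^(-1) U^T.
Compute U^T U =
  [9],
and U^T v = (12).
Solve U^T U · c = U^T v for the coefficients: c = (4/3). The projection is proj_W(v) = U c.
Check: (v - proj_W(v)) · u_1 = 0  (should be 0).
Result: proj_W(v) = (8/3, -8/3, -4/3).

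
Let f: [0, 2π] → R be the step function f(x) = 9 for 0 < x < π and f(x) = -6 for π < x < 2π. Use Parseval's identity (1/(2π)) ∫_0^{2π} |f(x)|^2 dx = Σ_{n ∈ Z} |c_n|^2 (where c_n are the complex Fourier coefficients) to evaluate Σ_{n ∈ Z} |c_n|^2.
Σ |c_n|^2 = 117/2

Parseval equates the L^2 energy of f (normalised by 1/(2π)) with the ℓ^2 sum of its Fourier coefficients: (1/(2π)) ∫_0^{2π} |f|^2 = Σ |c_n|^2.
Compute the left side: (1/(2π)) [∫_0^π 9^2 dx + ∫_π^{2π} (-6)^2 dx] = (1/(2π)) · (81π + 36π) = (81 + 36)/2 = 117/2.
So Σ_{n ∈ Z} |c_n|^2 = 117/2.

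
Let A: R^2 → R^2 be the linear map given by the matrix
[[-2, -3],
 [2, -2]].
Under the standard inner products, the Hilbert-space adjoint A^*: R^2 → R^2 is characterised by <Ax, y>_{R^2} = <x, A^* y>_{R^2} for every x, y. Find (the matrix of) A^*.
A^* = A^T =
[[-2, 2],
 [-3, -2]]

For real matrices with standard dot products, the defining identity <Ax, y> = <x, A^* y> gives (Ax)^T y = x^T (A^*) y, i.e. x^T A^T y = x^T (A^*) y. Since this holds for all x, y, we must have A^* = A^T. Therefore
A^* =
[[-2, 2],
 [-3, -2]].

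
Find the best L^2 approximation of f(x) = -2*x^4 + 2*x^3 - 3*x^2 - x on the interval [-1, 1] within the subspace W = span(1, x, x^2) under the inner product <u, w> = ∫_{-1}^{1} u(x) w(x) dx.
g(x) = -33*x^2/7 + x/5 + 6/35

The best approximation g ∈ W is the orthogonal projection of f onto W. Writing g = a_0 + a_1 x + a_2 x^2, the coefficients solve the normal equations G · a = b where
  G_{ij} = <φ_i, φ_j> and b_i = <f, φ_i>, with φ_0 = 1, φ_1 = x, φ_2 = x^2.
G =
  [2, 0, 2/3]
  [0, 2/3, 0]
  [2/3, 0, 2/5],
b = (-14/5, 2/15, -62/35).
Solving gives a_0 = 6/35, a_1 = 1/5, a_2 = -33/7, so
  g(x) = -33*x^2/7 + x/5 + 6/35.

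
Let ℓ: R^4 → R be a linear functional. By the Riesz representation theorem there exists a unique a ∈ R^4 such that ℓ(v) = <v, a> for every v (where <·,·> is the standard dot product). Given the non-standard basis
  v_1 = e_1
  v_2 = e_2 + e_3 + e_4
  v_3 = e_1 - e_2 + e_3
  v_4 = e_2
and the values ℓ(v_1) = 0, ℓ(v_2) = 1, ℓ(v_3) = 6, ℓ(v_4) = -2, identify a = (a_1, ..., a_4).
a = (0, -2, 4, -1)

Write a = (a_1, ..., a_4) in the standard basis. For each basis vector v_i, ℓ(v_i) = <v_i, a> is a linear equation in the a_j's. Collect the n equations into a matrix system V a = ℓ, where row i of V is v_i (expressed in the standard basis). Since V is invertible (lower-triangular with 1s on the diagonal, up to permutation), solve by back-substitution:
  V =
[[1, 0, 0, 0],
 [0, 1, 1, 1],
 [1, -1, 1, 0],
 [0, 1, 0, 0]]
  V a = (0, 1, 6, -2)
Solving gives a = (0, -2, 4, -1).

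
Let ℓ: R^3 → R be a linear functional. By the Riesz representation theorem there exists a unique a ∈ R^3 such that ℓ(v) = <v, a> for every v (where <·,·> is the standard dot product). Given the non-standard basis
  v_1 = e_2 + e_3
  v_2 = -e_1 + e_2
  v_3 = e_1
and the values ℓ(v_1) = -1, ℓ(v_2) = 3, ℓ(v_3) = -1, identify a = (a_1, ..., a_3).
a = (-1, 2, -3)

Write a = (a_1, ..., a_3) in the standard basis. For each basis vector v_i, ℓ(v_i) = <v_i, a> is a linear equation in the a_j's. Collect the n equations into a matrix system V a = ℓ, where row i of V is v_i (expressed in the standard basis). Since V is invertible (lower-triangular with 1s on the diagonal, up to permutation), solve by back-substitution:
  V =
[[0, 1, 1],
 [-1, 1, 0],
 [1, 0, 0]]
  V a = (-1, 3, -1)
Solving gives a = (-1, 2, -3).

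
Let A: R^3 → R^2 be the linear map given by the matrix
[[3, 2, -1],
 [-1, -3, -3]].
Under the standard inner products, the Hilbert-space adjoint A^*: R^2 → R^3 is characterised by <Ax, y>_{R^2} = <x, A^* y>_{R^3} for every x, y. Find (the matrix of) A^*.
A^* = A^T =
[[3, -1],
 [2, -3],
 [-1, -3]]

For real matrices with standard dot products, the defining identity <Ax, y> = <x, A^* y> gives (Ax)^T y = x^T (A^*) y, i.e. x^T A^T y = x^T (A^*) y. Since this holds for all x, y, we must have A^* = A^T. Therefore
A^* =
[[3, -1],
 [2, -3],
 [-1, -3]].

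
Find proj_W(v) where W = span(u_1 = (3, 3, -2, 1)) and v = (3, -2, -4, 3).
proj_W(v) = (42/23, 42/23, -28/23, 14/23)

Set up U = [u_1 | ... | u_1] ∈ R^(4×1). The projector onto W = col(U) is P = U (U^T U)^(-1) U^T.
Compute U^T U =
  [23],
and U^T v = (14).
Solve U^T U · c = U^T v for the coefficients: c = (14/23). The projection is proj_W(v) = U c.
Check: (v - proj_W(v)) · u_1 = 0  (should be 0).
Result: proj_W(v) = (42/23, 42/23, -28/23, 14/23).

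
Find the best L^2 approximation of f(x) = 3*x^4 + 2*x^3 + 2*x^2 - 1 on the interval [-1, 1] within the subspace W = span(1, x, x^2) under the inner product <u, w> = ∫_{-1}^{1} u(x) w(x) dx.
g(x) = 32*x^2/7 + 6*x/5 - 44/35

The best approximation g ∈ W is the orthogonal projection of f onto W. Writing g = a_0 + a_1 x + a_2 x^2, the coefficients solve the normal equations G · a = b where
  G_{ij} = <φ_i, φ_j> and b_i = <f, φ_i>, with φ_0 = 1, φ_1 = x, φ_2 = x^2.
G =
  [2, 0, 2/3]
  [0, 2/3, 0]
  [2/3, 0, 2/5],
b = (8/15, 4/5, 104/105).
Solving gives a_0 = -44/35, a_1 = 6/5, a_2 = 32/7, so
  g(x) = 32*x^2/7 + 6*x/5 - 44/35.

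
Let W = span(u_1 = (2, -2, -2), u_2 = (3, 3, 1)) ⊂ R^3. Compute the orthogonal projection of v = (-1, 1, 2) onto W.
proj_W(v) = (-17/14, 10/7, 19/14)

Set up U = [u_1 | ... | u_2] ∈ R^(3×2). The projector onto W = col(U) is P = U (U^T U)^(-1) U^T.
Compute U^T U =
  [12, -2]
  [-2, 19],
and U^T v = (-8, 2).
Solve U^T U · c = U^T v for the coefficients: c = (-37/56, 1/28). The projection is proj_W(v) = U c.
Check: (v - proj_W(v)) · u_1 = 0  (should be 0).
Check: (v - proj_W(v)) · u_2 = 0  (should be 0).
Result: proj_W(v) = (-17/14, 10/7, 19/14).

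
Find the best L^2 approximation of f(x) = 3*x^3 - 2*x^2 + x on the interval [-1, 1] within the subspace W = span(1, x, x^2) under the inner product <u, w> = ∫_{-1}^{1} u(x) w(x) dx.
g(x) = -2*x^2 + 14*x/5

The best approximation g ∈ W is the orthogonal projection of f onto W. Writing g = a_0 + a_1 x + a_2 x^2, the coefficients solve the normal equations G · a = b where
  G_{ij} = <φ_i, φ_j> and b_i = <f, φ_i>, with φ_0 = 1, φ_1 = x, φ_2 = x^2.
G =
  [2, 0, 2/3]
  [0, 2/3, 0]
  [2/3, 0, 2/5],
b = (-4/3, 28/15, -4/5).
Solving gives a_0 = 0, a_1 = 14/5, a_2 = -2, so
  g(x) = -2*x^2 + 14*x/5.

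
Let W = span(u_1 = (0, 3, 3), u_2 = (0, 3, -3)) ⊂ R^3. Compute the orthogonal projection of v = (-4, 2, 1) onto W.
proj_W(v) = (0, 2, 1)

Set up U = [u_1 | ... | u_2] ∈ R^(3×2). The projector onto W = col(U) is P = U (U^T U)^(-1) U^T.
Compute U^T U =
  [18, 0]
  [0, 18],
and U^T v = (9, 3).
Solve U^T U · c = U^T v for the coefficients: c = (1/2, 1/6). The projection is proj_W(v) = U c.
Check: (v - proj_W(v)) · u_1 = 0  (should be 0).
Check: (v - proj_W(v)) · u_2 = 0  (should be 0).
Result: proj_W(v) = (0, 2, 1).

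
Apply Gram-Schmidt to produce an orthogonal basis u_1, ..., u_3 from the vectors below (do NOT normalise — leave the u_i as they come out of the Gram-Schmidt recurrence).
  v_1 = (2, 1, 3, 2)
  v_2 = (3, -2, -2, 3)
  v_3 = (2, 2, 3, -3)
Orthogonal basis:
  u_1 = (2, 1, 3, 2)
  u_2 = (23/9, -20/9, -8/3, 23/9)
  u_3 = (571/226, 39/226, -21/226, -559/226)

Apply the Gram-Schmidt recurrence
  u_1 = v_1
  u_i = v_i − Σ_{j<i} ((v_i · u_j) / (u_j · u_j)) · u_j.

Step by step this gives:
  u_1 = (2, 1, 3, 2)
  u_2 = (23/9, -20/9, -8/3, 23/9)
  u_3 = (571/226, 39/226, -21/226, -559/226)

Orthogonality check:
  u_2 · u_1 = 0 (should be 0)
  u_3 · u_1 = 0 (should be 0)
  u_3 · u_2 = 0 (should be 0)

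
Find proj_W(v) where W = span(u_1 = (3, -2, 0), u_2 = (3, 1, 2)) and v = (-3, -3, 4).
proj_W(v) = (-135/133, -3/133, -62/133)

Set up U = [u_1 | ... | u_2] ∈ R^(3×2). The projector onto W = col(U) is P = U (U^T U)^(-1) U^T.
Compute U^T U =
  [13, 7]
  [7, 14],
and U^T v = (-3, -4).
Solve U^T U · c = U^T v for the coefficients: c = (-2/19, -31/133). The projection is proj_W(v) = U c.
Check: (v - proj_W(v)) · u_1 = 0  (should be 0).
Check: (v - proj_W(v)) · u_2 = 0  (should be 0).
Result: proj_W(v) = (-135/133, -3/133, -62/133).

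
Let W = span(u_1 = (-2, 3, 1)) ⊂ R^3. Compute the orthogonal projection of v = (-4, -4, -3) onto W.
proj_W(v) = (1, -3/2, -1/2)

Set up U = [u_1 | ... | u_1] ∈ R^(3×1). The projector onto W = col(U) is P = U (U^T U)^(-1) U^T.
Compute U^T U =
  [14],
and U^T v = (-7).
Solve U^T U · c = U^T v for the coefficients: c = (-1/2). The projection is proj_W(v) = U c.
Check: (v - proj_W(v)) · u_1 = 0  (should be 0).
Result: proj_W(v) = (1, -3/2, -1/2).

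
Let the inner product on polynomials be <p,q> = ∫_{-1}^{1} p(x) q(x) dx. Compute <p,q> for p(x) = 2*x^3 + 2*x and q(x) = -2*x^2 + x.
<p,q> = 32/15

Expand the product: p(x)·q(x) = -4*x^5 + 2*x^4 - 4*x^3 + 2*x^2.
∫_{-1}^{1} of each monomial x^k gives [2/(k+1) if k even, 0 if k odd]. Integrating term-by-term (or equivalently evaluating the antiderivative F(x) = -2*x^6/3 + 2*x^5/5 - x^4 + 2*x^3/3 at the endpoints):
  F(1) − F(−1) = -3/5 − (-41/15) = 32/15.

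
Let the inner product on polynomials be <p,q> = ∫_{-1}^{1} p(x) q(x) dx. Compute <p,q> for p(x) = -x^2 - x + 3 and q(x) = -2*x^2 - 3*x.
<p,q> = -6/5

Expand the product: p(x)·q(x) = 2*x^4 + 5*x^3 - 3*x^2 - 9*x.
∫_{-1}^{1} of each monomial x^k gives [2/(k+1) if k even, 0 if k odd]. Integrating term-by-term (or equivalently evaluating the antiderivative F(x) = 2*x^5/5 + 5*x^4/4 - x^3 - 9*x^2/2 at the endpoints):
  F(1) − F(−1) = -77/20 − (-53/20) = -6/5.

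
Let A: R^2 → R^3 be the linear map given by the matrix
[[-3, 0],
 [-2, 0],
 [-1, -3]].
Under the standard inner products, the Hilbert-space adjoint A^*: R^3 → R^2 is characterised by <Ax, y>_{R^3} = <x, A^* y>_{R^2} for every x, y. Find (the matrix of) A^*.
A^* = A^T =
[[-3, -2, -1],
 [0, 0, -3]]

For real matrices with standard dot products, the defining identity <Ax, y> = <x, A^* y> gives (Ax)^T y = x^T (A^*) y, i.e. x^T A^T y = x^T (A^*) y. Since this holds for all x, y, we must have A^* = A^T. Therefore
A^* =
[[-3, -2, -1],
 [0, 0, -3]].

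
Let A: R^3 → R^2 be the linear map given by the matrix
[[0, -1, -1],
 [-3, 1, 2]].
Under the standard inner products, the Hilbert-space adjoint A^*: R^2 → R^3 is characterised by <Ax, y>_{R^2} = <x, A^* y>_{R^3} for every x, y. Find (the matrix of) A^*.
A^* = A^T =
[[0, -3],
 [-1, 1],
 [-1, 2]]

For real matrices with standard dot products, the defining identity <Ax, y> = <x, A^* y> gives (Ax)^T y = x^T (A^*) y, i.e. x^T A^T y = x^T (A^*) y. Since this holds for all x, y, we must have A^* = A^T. Therefore
A^* =
[[0, -3],
 [-1, 1],
 [-1, 2]].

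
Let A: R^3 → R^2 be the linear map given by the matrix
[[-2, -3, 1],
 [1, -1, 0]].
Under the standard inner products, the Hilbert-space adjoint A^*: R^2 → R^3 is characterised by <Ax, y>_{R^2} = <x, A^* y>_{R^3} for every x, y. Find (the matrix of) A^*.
A^* = A^T =
[[-2, 1],
 [-3, -1],
 [1, 0]]

For real matrices with standard dot products, the defining identity <Ax, y> = <x, A^* y> gives (Ax)^T y = x^T (A^*) y, i.e. x^T A^T y = x^T (A^*) y. Since this holds for all x, y, we must have A^* = A^T. Therefore
A^* =
[[-2, 1],
 [-3, -1],
 [1, 0]].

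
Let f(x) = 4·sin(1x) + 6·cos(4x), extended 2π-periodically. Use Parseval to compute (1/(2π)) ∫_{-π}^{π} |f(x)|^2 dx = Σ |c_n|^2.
Σ |c_n|^2 = 26

Expand |f|^2 and use orthogonality of {sin(nx), cos(mx)} on [-π, π]:
  ∫_{-π}^{π} sin(nx)^2 dx = π, ∫ cos(mx)^2 dx = π, and cross terms integrate to 0.
So ∫_{-π}^{π} f(x)^2 dx = 4^2 · π + 6^2 · π = (16 + 36)π.
Divide by 2π: (16 + 36)/2 = 26.
By Parseval, this equals Σ |c_n|^2.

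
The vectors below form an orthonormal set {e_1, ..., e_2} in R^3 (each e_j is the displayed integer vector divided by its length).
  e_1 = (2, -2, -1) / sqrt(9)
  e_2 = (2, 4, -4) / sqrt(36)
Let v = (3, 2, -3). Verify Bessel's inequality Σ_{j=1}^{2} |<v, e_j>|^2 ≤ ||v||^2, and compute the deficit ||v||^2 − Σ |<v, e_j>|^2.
Σ |<v, e_j>|^2 = 194/9; ||v||^2 = 22; deficit = 4/9

Write each e_j = u_j / sqrt(<u_j, u_j>) where u_j is the displayed integer vector. Then <v, e_j> = <v, u_j> / sqrt(<u_j, u_j>), so |<v, e_j>|^2 = <v, u_j>^2 / <u_j, u_j>.
Coefficients: <v, e_1> = 5/sqrt(9), <v, e_2> = 26/sqrt(36).
Square and sum: Σ |<v, e_j>|^2 = 194/9.
Compute ||v||^2 = v·v = 22.
Deficit = 22 − 194/9 = 4/9 ≥ 0, confirming Bessel's inequality. (The deficit equals ||v − Σ <v,e_j> e_j||^2, the squared distance from v to span{e_j}.)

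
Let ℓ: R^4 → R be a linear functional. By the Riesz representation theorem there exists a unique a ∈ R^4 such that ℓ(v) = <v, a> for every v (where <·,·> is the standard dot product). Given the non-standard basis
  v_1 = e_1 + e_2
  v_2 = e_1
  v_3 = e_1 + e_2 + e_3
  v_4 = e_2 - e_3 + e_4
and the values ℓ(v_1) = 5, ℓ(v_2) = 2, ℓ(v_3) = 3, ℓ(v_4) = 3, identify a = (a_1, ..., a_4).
a = (2, 3, -2, -2)

Write a = (a_1, ..., a_4) in the standard basis. For each basis vector v_i, ℓ(v_i) = <v_i, a> is a linear equation in the a_j's. Collect the n equations into a matrix system V a = ℓ, where row i of V is v_i (expressed in the standard basis). Since V is invertible (lower-triangular with 1s on the diagonal, up to permutation), solve by back-substitution:
  V =
[[1, 1, 0, 0],
 [1, 0, 0, 0],
 [1, 1, 1, 0],
 [0, 1, -1, 1]]
  V a = (5, 2, 3, 3)
Solving gives a = (2, 3, -2, -2).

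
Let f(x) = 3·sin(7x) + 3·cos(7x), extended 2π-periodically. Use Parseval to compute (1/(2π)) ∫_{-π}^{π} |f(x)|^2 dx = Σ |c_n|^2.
Σ |c_n|^2 = 9

Expand |f|^2 and use orthogonality of {sin(nx), cos(mx)} on [-π, π]:
  ∫_{-π}^{π} sin(nx)^2 dx = π, ∫ cos(mx)^2 dx = π, and cross terms integrate to 0.
So ∫_{-π}^{π} f(x)^2 dx = 3^2 · π + 3^2 · π = (9 + 9)π.
Divide by 2π: (9 + 9)/2 = 9.
By Parseval, this equals Σ |c_n|^2.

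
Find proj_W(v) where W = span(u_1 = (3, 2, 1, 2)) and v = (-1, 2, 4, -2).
proj_W(v) = (1/6, 1/9, 1/18, 1/9)

Set up U = [u_1 | ... | u_1] ∈ R^(4×1). The projector onto W = col(U) is P = U (U^T U)^(-1) U^T.
Compute U^T U =
  [18],
and U^T v = (1).
Solve U^T U · c = U^T v for the coefficients: c = (1/18). The projection is proj_W(v) = U c.
Check: (v - proj_W(v)) · u_1 = 0  (should be 0).
Result: proj_W(v) = (1/6, 1/9, 1/18, 1/9).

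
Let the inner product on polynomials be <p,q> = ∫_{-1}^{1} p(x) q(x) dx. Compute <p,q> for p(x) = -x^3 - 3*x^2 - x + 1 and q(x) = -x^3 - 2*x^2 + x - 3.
<p,q> = 24/35

Expand the product: p(x)·q(x) = x^6 + 5*x^5 + 6*x^4 + x^3 + 6*x^2 + 4*x - 3.
∫_{-1}^{1} of each monomial x^k gives [2/(k+1) if k even, 0 if k odd]. Integrating term-by-term (or equivalently evaluating the antiderivative F(x) = x^7/7 + 5*x^6/6 + 6*x^5/5 + x^4/4 + 2*x^3 + 2*x^2 - 3*x at the endpoints):
  F(1) − F(−1) = 1439/420 − (1151/420) = 24/35.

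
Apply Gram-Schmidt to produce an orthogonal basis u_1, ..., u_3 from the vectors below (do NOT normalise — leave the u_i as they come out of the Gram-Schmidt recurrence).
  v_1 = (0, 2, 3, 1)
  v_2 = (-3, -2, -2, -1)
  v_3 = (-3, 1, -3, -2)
Orthogonal basis:
  u_1 = (0, 2, 3, 1)
  u_2 = (-3, -3/7, 5/14, -3/14)
  u_3 = (-60/131, 347/131, -180/131, -154/131)

Apply the Gram-Schmidt recurrence
  u_1 = v_1
  u_i = v_i − Σ_{j<i} ((v_i · u_j) / (u_j · u_j)) · u_j.

Step by step this gives:
  u_1 = (0, 2, 3, 1)
  u_2 = (-3, -3/7, 5/14, -3/14)
  u_3 = (-60/131, 347/131, -180/131, -154/131)

Orthogonality check:
  u_2 · u_1 = 0 (should be 0)
  u_3 · u_1 = 0 (should be 0)
  u_3 · u_2 = 0 (should be 0)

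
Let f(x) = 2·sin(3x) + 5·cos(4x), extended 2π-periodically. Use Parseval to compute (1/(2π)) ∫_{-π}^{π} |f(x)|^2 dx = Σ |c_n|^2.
Σ |c_n|^2 = 29/2

Expand |f|^2 and use orthogonality of {sin(nx), cos(mx)} on [-π, π]:
  ∫_{-π}^{π} sin(nx)^2 dx = π, ∫ cos(mx)^2 dx = π, and cross terms integrate to 0.
So ∫_{-π}^{π} f(x)^2 dx = 2^2 · π + 5^2 · π = (4 + 25)π.
Divide by 2π: (4 + 25)/2 = 29/2.
By Parseval, this equals Σ |c_n|^2.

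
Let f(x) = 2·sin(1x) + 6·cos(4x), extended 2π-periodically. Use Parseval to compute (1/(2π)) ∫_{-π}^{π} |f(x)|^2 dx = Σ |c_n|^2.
Σ |c_n|^2 = 20

Expand |f|^2 and use orthogonality of {sin(nx), cos(mx)} on [-π, π]:
  ∫_{-π}^{π} sin(nx)^2 dx = π, ∫ cos(mx)^2 dx = π, and cross terms integrate to 0.
So ∫_{-π}^{π} f(x)^2 dx = 2^2 · π + 6^2 · π = (4 + 36)π.
Divide by 2π: (4 + 36)/2 = 20.
By Parseval, this equals Σ |c_n|^2.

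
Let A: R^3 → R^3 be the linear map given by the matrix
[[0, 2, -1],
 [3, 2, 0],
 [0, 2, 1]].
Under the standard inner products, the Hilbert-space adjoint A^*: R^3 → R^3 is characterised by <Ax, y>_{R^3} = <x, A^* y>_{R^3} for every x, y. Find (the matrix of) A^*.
A^* = A^T =
[[0, 3, 0],
 [2, 2, 2],
 [-1, 0, 1]]

For real matrices with standard dot products, the defining identity <Ax, y> = <x, A^* y> gives (Ax)^T y = x^T (A^*) y, i.e. x^T A^T y = x^T (A^*) y. Since this holds for all x, y, we must have A^* = A^T. Therefore
A^* =
[[0, 3, 0],
 [2, 2, 2],
 [-1, 0, 1]].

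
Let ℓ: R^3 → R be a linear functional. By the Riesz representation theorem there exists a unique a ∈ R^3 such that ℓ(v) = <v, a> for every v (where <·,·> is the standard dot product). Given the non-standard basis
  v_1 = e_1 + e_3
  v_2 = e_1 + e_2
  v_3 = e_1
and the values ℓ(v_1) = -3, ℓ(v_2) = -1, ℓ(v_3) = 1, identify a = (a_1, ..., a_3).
a = (1, -2, -4)

Write a = (a_1, ..., a_3) in the standard basis. For each basis vector v_i, ℓ(v_i) = <v_i, a> is a linear equation in the a_j's. Collect the n equations into a matrix system V a = ℓ, where row i of V is v_i (expressed in the standard basis). Since V is invertible (lower-triangular with 1s on the diagonal, up to permutation), solve by back-substitution:
  V =
[[1, 0, 1],
 [1, 1, 0],
 [1, 0, 0]]
  V a = (-3, -1, 1)
Solving gives a = (1, -2, -4).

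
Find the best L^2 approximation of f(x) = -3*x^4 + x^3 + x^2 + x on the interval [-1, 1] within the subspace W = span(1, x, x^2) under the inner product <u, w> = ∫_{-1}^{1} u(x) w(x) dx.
g(x) = -11*x^2/7 + 8*x/5 + 9/35

The best approximation g ∈ W is the orthogonal projection of f onto W. Writing g = a_0 + a_1 x + a_2 x^2, the coefficients solve the normal equations G · a = b where
  G_{ij} = <φ_i, φ_j> and b_i = <f, φ_i>, with φ_0 = 1, φ_1 = x, φ_2 = x^2.
G =
  [2, 0, 2/3]
  [0, 2/3, 0]
  [2/3, 0, 2/5],
b = (-8/15, 16/15, -16/35).
Solving gives a_0 = 9/35, a_1 = 8/5, a_2 = -11/7, so
  g(x) = -11*x^2/7 + 8*x/5 + 9/35.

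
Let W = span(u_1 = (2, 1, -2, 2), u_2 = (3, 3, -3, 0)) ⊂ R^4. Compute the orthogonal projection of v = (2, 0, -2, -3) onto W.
proj_W(v) = (1, 2, -1, -2)

Set up U = [u_1 | ... | u_2] ∈ R^(4×2). The projector onto W = col(U) is P = U (U^T U)^(-1) U^T.
Compute U^T U =
  [13, 15]
  [15, 27],
and U^T v = (2, 12).
Solve U^T U · c = U^T v for the coefficients: c = (-1, 1). The projection is proj_W(v) = U c.
Check: (v - proj_W(v)) · u_1 = 0  (should be 0).
Check: (v - proj_W(v)) · u_2 = 0  (should be 0).
Result: proj_W(v) = (1, 2, -1, -2).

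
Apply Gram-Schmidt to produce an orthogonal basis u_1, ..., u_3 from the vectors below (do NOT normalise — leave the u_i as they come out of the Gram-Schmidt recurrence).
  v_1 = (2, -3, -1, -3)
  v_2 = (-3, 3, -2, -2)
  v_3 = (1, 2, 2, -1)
Orthogonal basis:
  u_1 = (2, -3, -1, -3)
  u_2 = (-55/23, 48/23, -53/23, -67/23)
  u_3 = (697/549, 293/183, 1031/549, -758/549)

Apply the Gram-Schmidt recurrence
  u_1 = v_1
  u_i = v_i − Σ_{j<i} ((v_i · u_j) / (u_j · u_j)) · u_j.

Step by step this gives:
  u_1 = (2, -3, -1, -3)
  u_2 = (-55/23, 48/23, -53/23, -67/23)
  u_3 = (697/549, 293/183, 1031/549, -758/549)

Orthogonality check:
  u_2 · u_1 = 0 (should be 0)
  u_3 · u_1 = 0 (should be 0)
  u_3 · u_2 = 0 (should be 0)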